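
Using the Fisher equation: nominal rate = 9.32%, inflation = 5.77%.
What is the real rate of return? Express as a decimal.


Formula: (1 + r_real) = (1 + r_nom) / (1 + inflation)
Substituting: (1 + r_real) = 1.0932 / 1.0577
(1 + r_real) = 1.033563
r_real = 1.033563 - 1 = 0.033563

0.033563


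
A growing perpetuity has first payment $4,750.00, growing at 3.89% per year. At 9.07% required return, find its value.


Formula: PV = C / (r - g)
Spread: r - g = 0.0907 - 0.0389 = 0.0518
Substituting: PV = $4,750.00 / 0.0518
PV = $91,698.84

$91,698.84


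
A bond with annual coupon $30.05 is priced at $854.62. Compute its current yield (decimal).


Formula: Current yield = annual coupon / price
Substituting: CY = $30.05 / $854.62
CY = 0.035162

0.035162


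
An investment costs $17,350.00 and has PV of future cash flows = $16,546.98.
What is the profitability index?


Formula: PI = PV(cash flows) / initial investment
Substituting: PI = $16,546.98 / $17,350.00
PI = 0.9537

0.9537


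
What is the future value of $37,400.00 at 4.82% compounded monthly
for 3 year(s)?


Formula: FV = P * (1 + r/m)^(m*t)
Period rate: r/m = 0.0482 / 12 = 0.004017
Total periods: m*t = 12 * 3 = 36
Growth factor: (1 + 0.004017)^36 = 1.155243
FV = $37,400.00 * 1.155243 = $43,206.07

$43,206.07


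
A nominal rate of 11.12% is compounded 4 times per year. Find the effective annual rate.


Formula: EAR = (1 + r/m)^m - 1
Period rate: r/m = 0.1112 / 4 = 0.0278
Compounding: (1 + 0.0278)^4 = 1.115924
EAR = 1.115924 - 1 = 0.115924

0.115924


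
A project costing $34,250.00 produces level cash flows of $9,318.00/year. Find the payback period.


Formula: Payback = investment / annual cash flow
Substituting: Payback = $34,250.00 / $9,318.00
Payback = 3.6757 years

3.6757 years


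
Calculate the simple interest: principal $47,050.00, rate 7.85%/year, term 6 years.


Formula: I = P * r * t
Substituting: I = $47,050.00 * 0.0785 * 6
Step: I = $47,050.00 * 0.471
I = $22,160.55

$22,160.55


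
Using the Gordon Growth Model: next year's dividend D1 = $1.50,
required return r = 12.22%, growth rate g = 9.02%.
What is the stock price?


Formula: P = D1 / (r - g)
Spread: r - g = 0.1222 - 0.0902 = 0.032
Substituting: P = $1.50 / 0.032
P = $46.88

$46.88


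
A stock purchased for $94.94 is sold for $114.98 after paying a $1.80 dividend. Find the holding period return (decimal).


Formula: HPR = (P1 - P0 + D) / P0
Gain: $114.98 - $94.94 + $1.80 = $21.84
HPR = $21.84 / $94.94 = 0.23

0.23


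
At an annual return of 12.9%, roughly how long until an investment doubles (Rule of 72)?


Formula: Years ≈ 72 / r
Substituting: Years ≈ 72 / 12.9
Years ≈ 5.6

5.6 years


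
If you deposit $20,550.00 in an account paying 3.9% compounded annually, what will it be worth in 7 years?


Formula: FV = P * (1 + r)^n
Substituting: FV = $20,550.00 * (1 + 0.039)^7
Growth factor: (1.039)^7 = 1.3071
FV = $20,550.00 * 1.3071 = $26,860.91

$26,860.91


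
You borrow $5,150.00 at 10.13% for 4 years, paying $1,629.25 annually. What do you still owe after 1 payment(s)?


Formula: Balance = PV*(1+r)^k - PMT*((1+r)^k - 1)/r
Growth: (1 + 0.1013)^1 = 1.1013
Accumulated factor: ((1+r)^k - 1)/r = 1.0
Balance = $5,150.00 * 1.1013 - $1,629.25 * 1.0
Balance = $4,042.45

$4,042.45


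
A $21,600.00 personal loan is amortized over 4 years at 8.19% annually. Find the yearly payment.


Formula: PMT = PV * r / (1 - (1+r)^(-n))
Denominator: 1 - (1 + 0.0819)^(-4) = 0.27012
Numerator: $21,600.00 * 0.0819 = 1769.04
PMT = 1769.04 / 0.27012 = $6,549.09

$6,549.09


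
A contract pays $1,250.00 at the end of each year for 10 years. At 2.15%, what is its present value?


Formula: PV = PMT * (1 - (1+r)^(-n)) / r
Discount factor: (1 + 0.0215)^(-10) = 0.808381
Bracket: 1 - 0.808381 = 0.191619
PV = $1,250.00 * 0.191619 / 0.0215 = $11,140.62

$11,140.62


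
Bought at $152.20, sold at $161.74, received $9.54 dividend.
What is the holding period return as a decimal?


Formula: HPR = (P1 - P0 + D) / P0
Gain: $161.74 - $152.20 + $9.54 = $19.08
HPR = $19.08 / $152.20 = 0.1254

0.1254


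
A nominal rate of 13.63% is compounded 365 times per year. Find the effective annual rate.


Formula: EAR = (1 + r/m)^m - 1
Period rate: r/m = 0.1363 / 365 = 0.000373
Compounding: (1 + 0.000373)^365 = 1.145996
EAR = 1.145996 - 1 = 0.145996

0.145996


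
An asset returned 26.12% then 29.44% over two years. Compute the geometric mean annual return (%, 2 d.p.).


Formula: Geometric mean = ((1+r1)*(1+r2))^(1/2) - 1
Product: (1 + 0.2612) * (1 + 0.2944) = 1.2612 * 1.2944 = 1.632497
Square root: 1.632497^0.5 = 1.277692
Geometric mean = 1.277692 - 1 = 0.277692
As percentage: 27.77%

27.77%


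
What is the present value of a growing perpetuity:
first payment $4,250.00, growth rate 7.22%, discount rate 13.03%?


Formula: PV = C / (r - g)
Spread: r - g = 0.1303 - 0.0722 = 0.0581
Substituting: PV = $4,250.00 / 0.0581
PV = $73,149.74

$73,149.74


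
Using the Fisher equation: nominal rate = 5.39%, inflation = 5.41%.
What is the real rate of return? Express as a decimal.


Formula: (1 + r_real) = (1 + r_nom) / (1 + inflation)
Substituting: (1 + r_real) = 1.0539 / 1.0541
(1 + r_real) = 0.99981
r_real = 0.99981 - 1 = -0.00019

-0.00019


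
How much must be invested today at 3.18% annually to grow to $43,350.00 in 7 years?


Formula: PV = FV / (1 + r)^n
Substituting: PV = $43,350.00 / (1 + 0.0318)^7
Discount factor: (1.0318)^7 = 1.244998
PV = $43,350.00 / 1.244998 = $34,819.33

$34,819.33


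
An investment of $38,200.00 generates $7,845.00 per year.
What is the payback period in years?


Formula: Payback = investment / annual cash flow
Substituting: Payback = $38,200.00 / $7,845.00
Payback = 4.8693 years

4.8693 years


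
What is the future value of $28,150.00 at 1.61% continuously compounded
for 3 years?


Formula: FV = P * e^(r*t)
Exponent: r*t = 0.0161 * 3 = 0.0483
e^(0.0483) = 1.049485
FV = $28,150.00 * 1.049485 = $29,543.02

$29,543.02


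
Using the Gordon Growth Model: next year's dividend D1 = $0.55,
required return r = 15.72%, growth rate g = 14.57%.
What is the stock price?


Formula: P = D1 / (r - g)
Spread: r - g = 0.1572 - 0.1457 = 0.0115
Substituting: P = $0.55 / 0.0115
P = $47.83

$47.83


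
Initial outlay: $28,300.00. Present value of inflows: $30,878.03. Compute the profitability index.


Formula: PI = PV(cash flows) / initial investment
Substituting: PI = $30,878.03 / $28,300.00
PI = 1.0911

1.0911


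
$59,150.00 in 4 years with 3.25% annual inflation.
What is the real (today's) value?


Formula: Real value = nominal / (1 + inflation)^years
Price level: (1 + 0.0325)^4 = 1.136476
Real value = $59,150.00 / 1.136476 = $52,046.86

$52,046.86


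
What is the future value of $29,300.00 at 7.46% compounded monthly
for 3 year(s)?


Formula: FV = P * (1 + r/m)^(m*t)
Period rate: r/m = 0.0746 / 12 = 0.006217
Total periods: m*t = 12 * 3 = 36
Growth factor: (1 + 0.006217)^36 = 1.249955
FV = $29,300.00 * 1.249955 = $36,623.67

$36,623.67


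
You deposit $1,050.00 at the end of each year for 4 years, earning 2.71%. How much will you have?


Formula: FV = PMT * ((1+r)^n - 1) / r
Growth factor: (1 + 0.0271)^4 = 1.112887
Numerator: 1.112887 - 1 = 0.112887
FV = $1,050.00 * 0.112887 / 0.0271 = $4,373.84

$4,373.84


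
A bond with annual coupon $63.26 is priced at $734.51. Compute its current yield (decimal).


Formula: Current yield = annual coupon / price
Substituting: CY = $63.26 / $734.51
CY = 0.086125

0.086125


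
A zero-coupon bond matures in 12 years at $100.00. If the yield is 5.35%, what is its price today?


Formula: Price = FV / (1 + r)^n
Substituting: Price = $100.00 / (1 + 0.0535)^12
Discount factor: (1.0535)^12 = 1.869022
Price = $100.00 / 1.869022 = $53.50

$53.50


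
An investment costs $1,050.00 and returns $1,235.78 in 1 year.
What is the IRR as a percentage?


Formula: IRR = C1/C0 - 1
Substituting: IRR = $1,235.78 / $1,050.00 - 1
Ratio: 1.176933 - 1 = 0.176933
IRR = 17.6933%

17.6933%


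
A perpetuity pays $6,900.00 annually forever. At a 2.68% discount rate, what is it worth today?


Formula: PV = C / r
Substituting: PV = $6,900.00 / 0.0268
PV = $257,462.69

$257,462.69


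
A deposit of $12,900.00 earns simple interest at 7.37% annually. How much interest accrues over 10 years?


Formula: I = P * r * t
Substituting: I = $12,900.00 * 0.0737 * 10
Step: I = $12,900.00 * 0.737
I = $9,507.30

$9,507.30


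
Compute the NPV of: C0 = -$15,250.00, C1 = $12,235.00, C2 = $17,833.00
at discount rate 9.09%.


Formula: NPV = C0 + C1/(1+r) + C2/(1+r)^2
Discount C1: $12,235.00 / (1 + 0.0909) = $11,215.51
Discount C2: $17,833.00 / (1 + 0.0909)^2 = $14,984.92
NPV = -$15,250.00 + $11,215.51 + $14,984.92 = $10,950.43

$10,950.43


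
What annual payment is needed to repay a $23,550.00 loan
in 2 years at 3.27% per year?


Formula: PMT = PV * r / (1 - (1+r)^(-n))
Denominator: 1 - (1 + 0.0327)^(-2) = 0.062326
Numerator: $23,550.00 * 0.0327 = 770.085
PMT = 770.085 / 0.062326 = $12,355.66

$12,355.66


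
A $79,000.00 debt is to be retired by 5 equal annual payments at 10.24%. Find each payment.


Formula: PMT = PV * r / (1 - (1+r)^(-n))
Denominator: 1 - (1 + 0.1024)^(-5) = 0.385808
Numerator: $79,000.00 * 0.1024 = 8089.6
PMT = 8089.6 / 0.385808 = $20,967.93

$20,967.93


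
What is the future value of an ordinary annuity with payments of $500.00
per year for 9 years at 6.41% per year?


Formula: FV = PMT * ((1+r)^n - 1) / r
Growth factor: (1 + 0.0641)^9 = 1.74921
Numerator: 1.74921 - 1 = 0.74921
FV = $500.00 * 0.74921 / 0.0641 = $5,844.07

$5,844.07


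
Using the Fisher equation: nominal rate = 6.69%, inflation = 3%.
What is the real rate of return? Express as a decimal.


Formula: (1 + r_real) = (1 + r_nom) / (1 + inflation)
Substituting: (1 + r_real) = 1.0669 / 1.03
(1 + r_real) = 1.035825
r_real = 1.035825 - 1 = 0.035825

0.035825


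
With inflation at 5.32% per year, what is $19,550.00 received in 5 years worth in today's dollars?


Formula: Real value = nominal / (1 + inflation)^years
Price level: (1 + 0.0532)^5 = 1.295849
Real value = $19,550.00 / 1.295849 = $15,086.64

$15,086.64


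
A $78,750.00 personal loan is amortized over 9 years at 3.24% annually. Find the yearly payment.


Formula: PMT = PV * r / (1 - (1+r)^(-n))
Denominator: 1 - (1 + 0.0324)^(-9) = 0.24947
Numerator: $78,750.00 * 0.0324 = 2551.5
PMT = 2551.5 / 0.24947 = $10,227.68

$10,227.68


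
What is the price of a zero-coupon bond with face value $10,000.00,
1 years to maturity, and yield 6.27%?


Formula: Price = FV / (1 + r)^n
Substituting: Price = $10,000.00 / (1 + 0.0627)^1
Discount factor: (1.0627)^1 = 1.0627
Price = $10,000.00 / 1.0627 = $9,409.99

$9,409.99


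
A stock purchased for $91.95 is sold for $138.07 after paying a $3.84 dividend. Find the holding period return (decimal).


Formula: HPR = (P1 - P0 + D) / P0
Gain: $138.07 - $91.95 + $3.84 = $49.96
HPR = $49.96 / $91.95 = 0.5433

0.5433


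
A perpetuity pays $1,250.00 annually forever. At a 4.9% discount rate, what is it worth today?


Formula: PV = C / r
Substituting: PV = $1,250.00 / 0.049
PV = $25,510.20

$25,510.20


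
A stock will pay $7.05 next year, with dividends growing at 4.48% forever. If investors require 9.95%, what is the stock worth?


Formula: P = D1 / (r - g)
Spread: r - g = 0.0995 - 0.0448 = 0.0547
Substituting: P = $7.05 / 0.0547
P = $128.88

$128.88


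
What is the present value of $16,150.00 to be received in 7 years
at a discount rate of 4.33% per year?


Formula: PV = FV / (1 + r)^n
Substituting: PV = $16,150.00 / (1 + 0.0433)^7
Discount factor: (1.0433)^7 = 1.34544
PV = $16,150.00 / 1.34544 = $12,003.50

$12,003.50


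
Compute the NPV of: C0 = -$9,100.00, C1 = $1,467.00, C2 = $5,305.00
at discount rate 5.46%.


Formula: NPV = C0 + C1/(1+r) + C2/(1+r)^2
Discount C1: $1,467.00 / (1 + 0.0546) = $1,391.05
Discount C2: $5,305.00 / (1 + 0.0546)^2 = $4,769.91
NPV = -$9,100.00 + $1,391.05 + $4,769.91 = -$2,939.04

-$2,939.04


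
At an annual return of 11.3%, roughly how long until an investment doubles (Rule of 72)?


Formula: Years ≈ 72 / r
Substituting: Years ≈ 72 / 11.3
Years ≈ 6.4

6.4 years


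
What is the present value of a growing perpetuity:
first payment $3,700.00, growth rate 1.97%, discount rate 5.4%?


Formula: PV = C / (r - g)
Spread: r - g = 0.054 - 0.0197 = 0.0343
Substituting: PV = $3,700.00 / 0.0343
PV = $107,871.72

$107,871.72


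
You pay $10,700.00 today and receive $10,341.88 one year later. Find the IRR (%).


Formula: IRR = C1/C0 - 1
Substituting: IRR = $10,341.88 / $10,700.00 - 1
Ratio: 0.966531 - 1 = -0.033469
IRR = -3.3469%

-3.3469%


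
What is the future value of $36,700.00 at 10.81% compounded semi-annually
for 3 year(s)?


Formula: FV = P * (1 + r/m)^(m*t)
Period rate: r/m = 0.1081 / 2 = 0.05405
Total periods: m*t = 2 * 3 = 6
Growth factor: (1 + 0.05405)^6 = 1.37141
FV = $36,700.00 * 1.37141 = $50,330.74

$50,330.74


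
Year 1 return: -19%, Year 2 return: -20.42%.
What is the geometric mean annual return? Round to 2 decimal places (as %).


Formula: Geometric mean = ((1+r1)*(1+r2))^(1/2) - 1
Product: (1 + -0.19) * (1 + -0.2042) = 0.81 * 0.7958 = 0.644598
Square root: 0.644598^0.5 = 0.802869
Geometric mean = 0.802869 - 1 = -0.197131
As percentage: -19.71%

-19.71%


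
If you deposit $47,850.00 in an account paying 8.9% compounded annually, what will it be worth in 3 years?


Formula: FV = P * (1 + r)^n
Substituting: FV = $47,850.00 * (1 + 0.089)^3
Growth factor: (1.089)^3 = 1.291468
FV = $47,850.00 * 1.291468 = $61,796.74

$61,796.74


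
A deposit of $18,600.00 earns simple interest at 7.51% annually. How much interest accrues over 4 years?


Formula: I = P * r * t
Substituting: I = $18,600.00 * 0.0751 * 4
Step: I = $18,600.00 * 0.3004
I = $5,587.44

$5,587.44


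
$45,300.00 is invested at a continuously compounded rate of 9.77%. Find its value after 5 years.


Formula: FV = P * e^(r*t)
Exponent: r*t = 0.0977 * 5 = 0.4885
e^(0.4885) = 1.62987
FV = $45,300.00 * 1.62987 = $73,833.09

$73,833.09


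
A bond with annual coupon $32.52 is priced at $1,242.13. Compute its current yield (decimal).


Formula: Current yield = annual coupon / price
Substituting: CY = $32.52 / $1,242.13
CY = 0.026181

0.026181


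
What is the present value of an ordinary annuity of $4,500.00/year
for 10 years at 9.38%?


Formula: PV = PMT * (1 - (1+r)^(-n)) / r
Discount factor: (1 + 0.0938)^(-10) = 0.407963
Bracket: 1 - 0.407963 = 0.592037
PV = $4,500.00 * 0.592037 / 0.0938 = $28,402.63

$28,402.63


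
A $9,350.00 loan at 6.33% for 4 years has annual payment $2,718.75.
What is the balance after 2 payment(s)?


Formula: Balance = PV*(1+r)^k - PMT*((1+r)^k - 1)/r
Growth: (1 + 0.0633)^2 = 1.130607
Accumulated factor: ((1+r)^k - 1)/r = 2.0633
Balance = $9,350.00 * 1.130607 - $2,718.75 * 2.0633
Balance = $4,961.58

$4,961.58


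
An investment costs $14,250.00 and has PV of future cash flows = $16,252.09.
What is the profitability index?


Formula: PI = PV(cash flows) / initial investment
Substituting: PI = $16,252.09 / $14,250.00
PI = 1.1405

1.1405


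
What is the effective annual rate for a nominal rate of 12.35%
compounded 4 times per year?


Formula: EAR = (1 + r/m)^m - 1
Period rate: r/m = 0.1235 / 4 = 0.030875
Compounding: (1 + 0.030875)^4 = 1.129338
EAR = 1.129338 - 1 = 0.129338

0.129338


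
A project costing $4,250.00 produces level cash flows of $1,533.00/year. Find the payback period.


Formula: Payback = investment / annual cash flow
Substituting: Payback = $4,250.00 / $1,533.00
Payback = 2.7723 years

2.7723 years


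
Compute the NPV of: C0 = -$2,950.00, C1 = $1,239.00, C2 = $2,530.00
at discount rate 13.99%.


Formula: NPV = C0 + C1/(1+r) + C2/(1+r)^2
Discount C1: $1,239.00 / (1 + 0.1399) = $1,086.94
Discount C2: $2,530.00 / (1 + 0.1399)^2 = $1,947.09
NPV = -$2,950.00 + $1,086.94 + $1,947.09 = $84.03

$84.03


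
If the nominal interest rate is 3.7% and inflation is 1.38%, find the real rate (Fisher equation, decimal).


Formula: (1 + r_real) = (1 + r_nom) / (1 + inflation)
Substituting: (1 + r_real) = 1.037 / 1.0138
(1 + r_real) = 1.022884
r_real = 1.022884 - 1 = 0.022884

0.022884


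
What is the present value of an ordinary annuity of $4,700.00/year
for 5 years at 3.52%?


Formula: PV = PMT * (1 - (1+r)^(-n)) / r
Discount factor: (1 + 0.0352)^(-5) = 0.84116
Bracket: 1 - 0.84116 = 0.15884
PV = $4,700.00 * 0.15884 / 0.0352 = $21,208.73

$21,208.73


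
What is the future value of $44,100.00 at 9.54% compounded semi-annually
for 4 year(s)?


Formula: FV = P * (1 + r/m)^(m*t)
Period rate: r/m = 0.0954 / 2 = 0.0477
Total periods: m*t = 2 * 4 = 8
Growth factor: (1 + 0.0477)^8 = 1.451762
FV = $44,100.00 * 1.451762 = $64,022.72

$64,022.72


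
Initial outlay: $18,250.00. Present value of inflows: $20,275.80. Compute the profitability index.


Formula: PI = PV(cash flows) / initial investment
Substituting: PI = $20,275.80 / $18,250.00
PI = 1.111

1.111


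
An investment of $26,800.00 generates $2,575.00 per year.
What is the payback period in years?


Formula: Payback = investment / annual cash flow
Substituting: Payback = $26,800.00 / $2,575.00
Payback = 10.4078 years

10.4078 years


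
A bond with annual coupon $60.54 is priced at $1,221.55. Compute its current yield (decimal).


Formula: Current yield = annual coupon / price
Substituting: CY = $60.54 / $1,221.55
CY = 0.04956

0.04956


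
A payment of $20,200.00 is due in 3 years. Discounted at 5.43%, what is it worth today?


Formula: PV = FV / (1 + r)^n
Substituting: PV = $20,200.00 / (1 + 0.0543)^3
Discount factor: (1.0543)^3 = 1.171906
PV = $20,200.00 / 1.171906 = $17,236.88

$17,236.88


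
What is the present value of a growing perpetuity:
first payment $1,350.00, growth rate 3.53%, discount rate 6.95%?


Formula: PV = C / (r - g)
Spread: r - g = 0.0695 - 0.0353 = 0.0342
Substituting: PV = $1,350.00 / 0.0342
PV = $39,473.68

$39,473.68


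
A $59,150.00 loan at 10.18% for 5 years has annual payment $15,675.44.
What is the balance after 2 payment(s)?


Formula: Balance = PV*(1+r)^k - PMT*((1+r)^k - 1)/r
Growth: (1 + 0.1018)^2 = 1.213963
Accumulated factor: ((1+r)^k - 1)/r = 2.1018
Balance = $59,150.00 * 1.213963 - $15,675.44 * 2.1018
Balance = $38,859.29

$38,859.29


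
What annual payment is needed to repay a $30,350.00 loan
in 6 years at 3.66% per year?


Formula: PMT = PV * r / (1 - (1+r)^(-n))
Denominator: 1 - (1 + 0.0366)^(-6) = 0.194004
Numerator: $30,350.00 * 0.0366 = 1110.81
PMT = 1110.81 / 0.194004 = $5,725.70

$5,725.70


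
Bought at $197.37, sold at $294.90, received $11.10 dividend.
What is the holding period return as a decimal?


Formula: HPR = (P1 - P0 + D) / P0
Gain: $294.90 - $197.37 + $11.10 = $108.63
HPR = $108.63 / $197.37 = 0.5504

0.5504


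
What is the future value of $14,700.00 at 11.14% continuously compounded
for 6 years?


Formula: FV = P * e^(r*t)
Exponent: r*t = 0.1114 * 6 = 0.6684
e^(0.6684) = 1.951113
FV = $14,700.00 * 1.951113 = $28,681.36

$28,681.36


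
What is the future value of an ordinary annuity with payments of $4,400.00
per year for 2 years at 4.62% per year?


Formula: FV = PMT * ((1+r)^n - 1) / r
Growth factor: (1 + 0.0462)^2 = 1.094534
Numerator: 1.094534 - 1 = 0.094534
FV = $4,400.00 * 0.094534 / 0.0462 = $9,003.28

$9,003.28


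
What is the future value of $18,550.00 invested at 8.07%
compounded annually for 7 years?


Formula: FV = P * (1 + r)^n
Substituting: FV = $18,550.00 * (1 + 0.0807)^7
Growth factor: (1.0807)^7 = 1.721615
FV = $18,550.00 * 1.721615 = $31,935.96

$31,935.96


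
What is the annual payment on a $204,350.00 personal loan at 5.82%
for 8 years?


Formula: PMT = PV * r / (1 - (1+r)^(-n))
Denominator: 1 - (1 + 0.0582)^(-8) = 0.363999
Numerator: $204,350.00 * 0.0582 = 11893.17
PMT = 11893.17 / 0.363999 = $32,673.65

$32,673.65


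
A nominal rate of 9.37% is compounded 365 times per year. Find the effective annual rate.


Formula: EAR = (1 + r/m)^m - 1
Period rate: r/m = 0.0937 / 365 = 0.000257
Compounding: (1 + 0.000257)^365 = 1.098217
EAR = 1.098217 - 1 = 0.098217

0.098217


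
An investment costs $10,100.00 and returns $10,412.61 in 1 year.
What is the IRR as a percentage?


Formula: IRR = C1/C0 - 1
Substituting: IRR = $10,412.61 / $10,100.00 - 1
Ratio: 1.030951 - 1 = 0.030951
IRR = 3.0951%

3.0951%


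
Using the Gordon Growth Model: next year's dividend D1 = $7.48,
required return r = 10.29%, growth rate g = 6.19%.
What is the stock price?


Formula: P = D1 / (r - g)
Spread: r - g = 0.1029 - 0.0619 = 0.041
Substituting: P = $7.48 / 0.041
P = $182.44

$182.44


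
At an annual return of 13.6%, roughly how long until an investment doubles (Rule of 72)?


Formula: Years ≈ 72 / r
Substituting: Years ≈ 72 / 13.6
Years ≈ 5.3

5.3 years


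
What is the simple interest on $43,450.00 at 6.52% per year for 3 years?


Formula: I = P * r * t
Substituting: I = $43,450.00 * 0.0652 * 3
Step: I = $43,450.00 * 0.1956
I = $8,498.82

$8,498.82


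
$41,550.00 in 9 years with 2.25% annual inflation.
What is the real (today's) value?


Formula: Real value = nominal / (1 + inflation)^years
Price level: (1 + 0.0225)^9 = 1.221715
Real value = $41,550.00 / 1.221715 = $34,009.57

$34,009.57


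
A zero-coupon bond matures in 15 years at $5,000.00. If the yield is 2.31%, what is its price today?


Formula: Price = FV / (1 + r)^n
Substituting: Price = $5,000.00 / (1 + 0.0231)^15
Discount factor: (1.0231)^15 = 1.408547
Price = $5,000.00 / 1.408547 = $3,549.76

$3,549.76


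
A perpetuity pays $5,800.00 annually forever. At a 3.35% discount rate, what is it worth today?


Formula: PV = C / r
Substituting: PV = $5,800.00 / 0.0335
PV = $173,134.33

$173,134.33


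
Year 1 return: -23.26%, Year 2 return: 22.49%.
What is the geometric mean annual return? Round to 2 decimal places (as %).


Formula: Geometric mean = ((1+r1)*(1+r2))^(1/2) - 1
Product: (1 + -0.2326) * (1 + 0.2249) = 0.7674 * 1.2249 = 0.939988
Square root: 0.939988^0.5 = 0.96953
Geometric mean = 0.96953 - 1 = -0.03047
As percentage: -3.05%

-3.05%


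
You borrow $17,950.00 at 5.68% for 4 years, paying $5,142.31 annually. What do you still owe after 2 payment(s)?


Formula: Balance = PV*(1+r)^k - PMT*((1+r)^k - 1)/r
Growth: (1 + 0.0568)^2 = 1.116826
Accumulated factor: ((1+r)^k - 1)/r = 2.0568
Balance = $17,950.00 * 1.116826 - $5,142.31 * 2.0568
Balance = $9,470.33

$9,470.33


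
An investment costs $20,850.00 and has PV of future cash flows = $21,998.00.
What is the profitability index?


Formula: PI = PV(cash flows) / initial investment
Substituting: PI = $21,998.00 / $20,850.00
PI = 1.0551

1.0551


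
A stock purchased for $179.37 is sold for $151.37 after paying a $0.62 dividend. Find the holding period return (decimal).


Formula: HPR = (P1 - P0 + D) / P0
Gain: $151.37 - $179.37 + $0.62 = -$27.38
HPR = -$27.38 / $179.37 = -0.1526

-0.1526


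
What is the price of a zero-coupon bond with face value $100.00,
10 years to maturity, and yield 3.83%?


Formula: Price = FV / (1 + r)^n
Substituting: Price = $100.00 / (1 + 0.0383)^10
Discount factor: (1.0383)^10 = 1.456225
Price = $100.00 / 1.456225 = $68.67

$68.67


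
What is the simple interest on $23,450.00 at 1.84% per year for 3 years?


Formula: I = P * r * t
Substituting: I = $23,450.00 * 0.0184 * 3
Step: I = $23,450.00 * 0.0552
I = $1,294.44

$1,294.44


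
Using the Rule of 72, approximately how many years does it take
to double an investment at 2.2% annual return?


Formula: Years ≈ 72 / r
Substituting: Years ≈ 72 / 2.2
Years ≈ 32.7

32.7 years


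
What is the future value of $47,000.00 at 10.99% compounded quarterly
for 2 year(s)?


Formula: FV = P * (1 + r/m)^(m*t)
Period rate: r/m = 0.1099 / 4 = 0.027475
Total periods: m*t = 4 * 2 = 8
Growth factor: (1 + 0.027475)^8 = 1.242139
FV = $47,000.00 * 1.242139 = $58,380.52

$58,380.52


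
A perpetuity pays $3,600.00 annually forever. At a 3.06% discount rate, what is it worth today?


Formula: PV = C / r
Substituting: PV = $3,600.00 / 0.0306
PV = $117,647.06

$117,647.06


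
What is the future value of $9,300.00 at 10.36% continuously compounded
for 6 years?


Formula: FV = P * e^(r*t)
Exponent: r*t = 0.1036 * 6 = 0.6216
e^(0.6216) = 1.861905
FV = $9,300.00 * 1.861905 = $17,315.71

$17,315.71


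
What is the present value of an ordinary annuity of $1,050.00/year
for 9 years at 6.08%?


Formula: PV = PMT * (1 - (1+r)^(-n)) / r
Discount factor: (1 + 0.0608)^(-9) = 0.587893
Bracket: 1 - 0.587893 = 0.412107
PV = $1,050.00 * 0.412107 / 0.0608 = $7,116.98

$7,116.98


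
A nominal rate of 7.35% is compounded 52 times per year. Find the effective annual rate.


Formula: EAR = (1 + r/m)^m - 1
Period rate: r/m = 0.0735 / 52 = 0.001413
Compounding: (1 + 0.001413)^52 = 1.076213
EAR = 1.076213 - 1 = 0.076213

0.076213


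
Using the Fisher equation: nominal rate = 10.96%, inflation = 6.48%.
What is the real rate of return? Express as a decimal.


Formula: (1 + r_real) = (1 + r_nom) / (1 + inflation)
Substituting: (1 + r_real) = 1.1096 / 1.0648
(1 + r_real) = 1.042074
r_real = 1.042074 - 1 = 0.042074

0.042074


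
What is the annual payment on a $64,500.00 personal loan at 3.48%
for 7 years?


Formula: PMT = PV * r / (1 - (1+r)^(-n))
Denominator: 1 - (1 + 0.0348)^(-7) = 0.212945
Numerator: $64,500.00 * 0.0348 = 2244.6
PMT = 2244.6 / 0.212945 = $10,540.75

$10,540.75


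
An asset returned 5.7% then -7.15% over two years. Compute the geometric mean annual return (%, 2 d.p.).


Formula: Geometric mean = ((1+r1)*(1+r2))^(1/2) - 1
Product: (1 + 0.057) * (1 + -0.0715) = 1.057 * 0.9285 = 0.981425
Square root: 0.981425^0.5 = 0.990669
Geometric mean = 0.990669 - 1 = -0.009331
As percentage: -0.93%

-0.93%


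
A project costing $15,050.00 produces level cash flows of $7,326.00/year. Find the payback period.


Formula: Payback = investment / annual cash flow
Substituting: Payback = $15,050.00 / $7,326.00
Payback = 2.0543 years

2.0543 years


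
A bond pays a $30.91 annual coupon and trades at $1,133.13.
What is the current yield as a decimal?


Formula: Current yield = annual coupon / price
Substituting: CY = $30.91 / $1,133.13
CY = 0.027278

0.027278


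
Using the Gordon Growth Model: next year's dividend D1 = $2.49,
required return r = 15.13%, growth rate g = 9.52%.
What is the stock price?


Formula: P = D1 / (r - g)
Spread: r - g = 0.1513 - 0.0952 = 0.0561
Substituting: P = $2.49 / 0.0561
P = $44.39

$44.39


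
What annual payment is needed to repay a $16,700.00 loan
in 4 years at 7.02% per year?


Formula: PMT = PV * r / (1 - (1+r)^(-n))
Denominator: 1 - (1 + 0.0702)^(-4) = 0.237675
Numerator: $16,700.00 * 0.0702 = 1172.34
PMT = 1172.34 / 0.237675 = $4,932.54

$4,932.54


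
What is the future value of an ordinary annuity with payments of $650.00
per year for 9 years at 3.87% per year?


Formula: FV = PMT * ((1+r)^n - 1) / r
Growth factor: (1 + 0.0387)^9 = 1.407379
Numerator: 1.407379 - 1 = 0.407379
FV = $650.00 * 0.407379 / 0.0387 = $6,842.29

$6,842.29


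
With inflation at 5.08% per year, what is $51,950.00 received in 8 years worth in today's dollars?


Formula: Real value = nominal / (1 + inflation)^years
Price level: (1 + 0.0508)^8 = 1.486485
Real value = $51,950.00 / 1.486485 = $34,948.22

$34,948.22


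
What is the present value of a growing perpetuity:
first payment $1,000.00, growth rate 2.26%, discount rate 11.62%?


Formula: PV = C / (r - g)
Spread: r - g = 0.1162 - 0.0226 = 0.0936
Substituting: PV = $1,000.00 / 0.0936
PV = $10,683.76

$10,683.76


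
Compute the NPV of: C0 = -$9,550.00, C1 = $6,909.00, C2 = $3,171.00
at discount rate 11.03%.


Formula: NPV = C0 + C1/(1+r) + C2/(1+r)^2
Discount C1: $6,909.00 / (1 + 0.1103) = $6,222.64
Discount C2: $3,171.00 / (1 + 0.1103)^2 = $2,572.26
NPV = -$9,550.00 + $6,222.64 + $2,572.26 = -$755.09

-$755.09


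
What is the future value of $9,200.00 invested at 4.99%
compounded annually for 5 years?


Formula: FV = P * (1 + r)^n
Substituting: FV = $9,200.00 * (1 + 0.0499)^5
Growth factor: (1.0499)^5 = 1.275674
FV = $9,200.00 * 1.275674 = $11,736.20

$11,736.20


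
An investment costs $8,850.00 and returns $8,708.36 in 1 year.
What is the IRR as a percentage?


Formula: IRR = C1/C0 - 1
Substituting: IRR = $8,708.36 / $8,850.00 - 1
Ratio: 0.983995 - 1 = -0.016005
IRR = -1.6005%

-1.6005%


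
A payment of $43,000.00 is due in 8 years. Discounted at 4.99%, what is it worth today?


Formula: PV = FV / (1 + r)^n
Substituting: PV = $43,000.00 / (1 + 0.0499)^8
Discount factor: (1.0499)^8 = 1.47633
PV = $43,000.00 / 1.47633 = $29,126.28

$29,126.28


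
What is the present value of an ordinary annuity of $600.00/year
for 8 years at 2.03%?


Formula: PV = PMT * (1 - (1+r)^(-n)) / r
Discount factor: (1 + 0.0203)^(-8) = 0.851485
Bracket: 1 - 0.851485 = 0.148515
PV = $600.00 * 0.148515 / 0.0203 = $4,389.61

$4,389.61


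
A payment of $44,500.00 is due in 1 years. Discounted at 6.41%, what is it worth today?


Formula: PV = FV / (1 + r)^n
Substituting: PV = $44,500.00 / (1 + 0.0641)^1
Discount factor: (1.0641)^1 = 1.0641
PV = $44,500.00 / 1.0641 = $41,819.38

$41,819.38


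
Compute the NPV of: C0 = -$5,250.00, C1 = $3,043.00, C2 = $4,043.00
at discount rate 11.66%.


Formula: NPV = C0 + C1/(1+r) + C2/(1+r)^2
Discount C1: $3,043.00 / (1 + 0.1166) = $2,725.24
Discount C2: $4,043.00 / (1 + 0.1166)^2 = $3,242.71
NPV = -$5,250.00 + $2,725.24 + $3,242.71 = $717.95

$717.95


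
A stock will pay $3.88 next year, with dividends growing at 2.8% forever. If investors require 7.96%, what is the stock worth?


Formula: P = D1 / (r - g)
Spread: r - g = 0.0796 - 0.028 = 0.0516
Substituting: P = $3.88 / 0.0516
P = $75.19

$75.19


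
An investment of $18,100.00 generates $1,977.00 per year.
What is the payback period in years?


Formula: Payback = investment / annual cash flow
Substituting: Payback = $18,100.00 / $1,977.00
Payback = 9.1553 years

9.1553 years


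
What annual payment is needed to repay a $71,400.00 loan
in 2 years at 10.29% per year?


Formula: PMT = PV * r / (1 - (1+r)^(-n))
Denominator: 1 - (1 + 0.1029)^(-2) = 0.177894
Numerator: $71,400.00 * 0.1029 = 7347.06
PMT = 7347.06 / 0.177894 = $41,300.17

$41,300.17


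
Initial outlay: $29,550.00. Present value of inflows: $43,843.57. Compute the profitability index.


Formula: PI = PV(cash flows) / initial investment
Substituting: PI = $43,843.57 / $29,550.00
PI = 1.4837

1.4837


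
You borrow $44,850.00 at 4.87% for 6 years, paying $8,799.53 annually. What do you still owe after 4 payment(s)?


Formula: Balance = PV*(1+r)^k - PMT*((1+r)^k - 1)/r
Growth: (1 + 0.0487)^4 = 1.209498
Accumulated factor: ((1+r)^k - 1)/r = 4.301802
Balance = $44,850.00 * 1.209498 - $8,799.53 * 4.301802
Balance = $16,392.14

$16,392.14


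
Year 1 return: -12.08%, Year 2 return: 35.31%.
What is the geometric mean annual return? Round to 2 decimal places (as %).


Formula: Geometric mean = ((1+r1)*(1+r2))^(1/2) - 1
Product: (1 + -0.1208) * (1 + 0.3531) = 0.8792 * 1.3531 = 1.189646
Square root: 1.189646^0.5 = 1.090709
Geometric mean = 1.090709 - 1 = 0.090709
As percentage: 9.07%

9.07%


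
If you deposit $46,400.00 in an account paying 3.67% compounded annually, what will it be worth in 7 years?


Formula: FV = P * (1 + r)^n
Substituting: FV = $46,400.00 * (1 + 0.0367)^7
Growth factor: (1.0367)^7 = 1.28698
FV = $46,400.00 * 1.28698 = $59,715.86

$59,715.86


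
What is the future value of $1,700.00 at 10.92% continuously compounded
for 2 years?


Formula: FV = P * e^(r*t)
Exponent: r*t = 0.1092 * 2 = 0.2184
e^(0.2184) = 1.244085
FV = $1,700.00 * 1.244085 = $2,114.94

$2,114.94


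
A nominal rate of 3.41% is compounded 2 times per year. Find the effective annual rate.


Formula: EAR = (1 + r/m)^m - 1
Period rate: r/m = 0.0341 / 2 = 0.01705
Compounding: (1 + 0.01705)^2 = 1.034391
EAR = 1.034391 - 1 = 0.034391

0.034391


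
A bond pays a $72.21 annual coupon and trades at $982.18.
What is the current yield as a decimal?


Formula: Current yield = annual coupon / price
Substituting: CY = $72.21 / $982.18
CY = 0.07352

0.07352


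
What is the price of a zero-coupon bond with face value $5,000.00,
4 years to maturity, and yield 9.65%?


Formula: Price = FV / (1 + r)^n
Substituting: Price = $5,000.00 / (1 + 0.0965)^4
Discount factor: (1.0965)^4 = 1.445555
Price = $5,000.00 / 1.445555 = $3,458.88

$3,458.88


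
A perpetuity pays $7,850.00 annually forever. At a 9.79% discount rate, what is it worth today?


Formula: PV = C / r
Substituting: PV = $7,850.00 / 0.0979
PV = $80,183.86

$80,183.86


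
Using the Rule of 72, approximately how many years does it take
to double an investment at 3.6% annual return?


Formula: Years ≈ 72 / r
Substituting: Years ≈ 72 / 3.6
Years ≈ 20.0

20.0 years


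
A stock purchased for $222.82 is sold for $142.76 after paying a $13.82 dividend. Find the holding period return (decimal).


Formula: HPR = (P1 - P0 + D) / P0
Gain: $142.76 - $222.82 + $13.82 = -$66.24
HPR = -$66.24 / $222.82 = -0.2973

-0.2973


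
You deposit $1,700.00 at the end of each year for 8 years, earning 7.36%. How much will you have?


Formula: FV = PMT * ((1+r)^n - 1) / r
Growth factor: (1 + 0.0736)^8 = 1.764981
Numerator: 1.764981 - 1 = 0.764981
FV = $1,700.00 * 0.764981 / 0.0736 = $17,669.40

$17,669.40


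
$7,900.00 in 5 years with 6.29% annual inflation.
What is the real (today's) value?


Formula: Real value = nominal / (1 + inflation)^years
Price level: (1 + 0.0629)^5 = 1.356632
Real value = $7,900.00 / 1.356632 = $5,823.24

$5,823.24


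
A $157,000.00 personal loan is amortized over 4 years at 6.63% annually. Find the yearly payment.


Formula: PMT = PV * r / (1 - (1+r)^(-n))
Denominator: 1 - (1 + 0.0663)^(-4) = 0.226461
Numerator: $157,000.00 * 0.0663 = 10409.1
PMT = 10409.1 / 0.226461 = $45,964.26

$45,964.26


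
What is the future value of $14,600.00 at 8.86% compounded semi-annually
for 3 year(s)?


Formula: FV = P * (1 + r/m)^(m*t)
Period rate: r/m = 0.0886 / 2 = 0.0443
Total periods: m*t = 2 * 3 = 6
Growth factor: (1 + 0.0443)^6 = 1.297035
FV = $14,600.00 * 1.297035 = $18,936.71

$18,936.71


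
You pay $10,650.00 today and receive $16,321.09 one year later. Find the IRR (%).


Formula: IRR = C1/C0 - 1
Substituting: IRR = $16,321.09 / $10,650.00 - 1
Ratio: 1.532497 - 1 = 0.532497
IRR = 53.2497%

53.2497%


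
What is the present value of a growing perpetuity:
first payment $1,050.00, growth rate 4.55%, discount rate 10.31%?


Formula: PV = C / (r - g)
Spread: r - g = 0.1031 - 0.0455 = 0.0576
Substituting: PV = $1,050.00 / 0.0576
PV = $18,229.17

$18,229.17


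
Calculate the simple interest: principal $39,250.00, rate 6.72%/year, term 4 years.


Formula: I = P * r * t
Substituting: I = $39,250.00 * 0.0672 * 4
Step: I = $39,250.00 * 0.2688
I = $10,550.40

$10,550.40


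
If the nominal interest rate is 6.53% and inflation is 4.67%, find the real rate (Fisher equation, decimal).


Formula: (1 + r_real) = (1 + r_nom) / (1 + inflation)
Substituting: (1 + r_real) = 1.0653 / 1.0467
(1 + r_real) = 1.01777
r_real = 1.01777 - 1 = 0.01777

0.01777


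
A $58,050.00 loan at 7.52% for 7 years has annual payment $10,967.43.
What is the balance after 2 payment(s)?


Formula: Balance = PV*(1+r)^k - PMT*((1+r)^k - 1)/r
Growth: (1 + 0.0752)^2 = 1.156055
Accumulated factor: ((1+r)^k - 1)/r = 2.0752
Balance = $58,050.00 * 1.156055 - $10,967.43 * 2.0752
Balance = $44,349.38

$44,349.38


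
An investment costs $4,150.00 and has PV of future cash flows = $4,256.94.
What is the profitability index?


Formula: PI = PV(cash flows) / initial investment
Substituting: PI = $4,256.94 / $4,150.00
PI = 1.0258

1.0258


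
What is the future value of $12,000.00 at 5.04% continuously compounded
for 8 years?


Formula: FV = P * e^(r*t)
Exponent: r*t = 0.0504 * 8 = 0.4032
e^(0.4032) = 1.496606
FV = $12,000.00 * 1.496606 = $17,959.27

$17,959.27


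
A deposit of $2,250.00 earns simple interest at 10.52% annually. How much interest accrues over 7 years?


Formula: I = P * r * t
Substituting: I = $2,250.00 * 0.1052 * 7
Step: I = $2,250.00 * 0.7364
I = $1,656.90

$1,656.90


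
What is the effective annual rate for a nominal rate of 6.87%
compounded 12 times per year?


Formula: EAR = (1 + r/m)^m - 1
Period rate: r/m = 0.0687 / 12 = 0.005725
Compounding: (1 + 0.005725)^12 = 1.070905
EAR = 1.070905 - 1 = 0.070905

0.070905


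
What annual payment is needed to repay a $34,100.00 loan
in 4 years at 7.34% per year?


Formula: PMT = PV * r / (1 - (1+r)^(-n))
Denominator: 1 - (1 + 0.0734)^(-4) = 0.246725
Numerator: $34,100.00 * 0.0734 = 2502.94
PMT = 2502.94 / 0.246725 = $10,144.66

$10,144.66


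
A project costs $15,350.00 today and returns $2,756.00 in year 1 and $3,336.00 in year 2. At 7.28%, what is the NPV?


Formula: NPV = C0 + C1/(1+r) + C2/(1+r)^2
Discount C1: $2,756.00 / (1 + 0.0728) = $2,568.98
Discount C2: $3,336.00 / (1 + 0.0728)^2 = $2,898.60
NPV = -$15,350.00 + $2,568.98 + $2,898.60 = -$9,882.42

-$9,882.42


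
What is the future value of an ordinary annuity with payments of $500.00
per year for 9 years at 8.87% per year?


Formula: FV = PMT * ((1+r)^n - 1) / r
Growth factor: (1 + 0.0887)^9 = 2.148691
Numerator: 2.148691 - 1 = 1.148691
FV = $500.00 * 1.148691 / 0.0887 = $6,475.15

$6,475.15


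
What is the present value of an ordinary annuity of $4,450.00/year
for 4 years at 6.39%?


Formula: PV = PMT * (1 - (1+r)^(-n)) / r
Discount factor: (1 + 0.0639)^(-4) = 0.780543
Bracket: 1 - 0.780543 = 0.219457
PV = $4,450.00 * 0.219457 / 0.0639 = $15,283.01

$15,283.01


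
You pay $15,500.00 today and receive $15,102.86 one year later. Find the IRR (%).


Formula: IRR = C1/C0 - 1
Substituting: IRR = $15,102.86 / $15,500.00 - 1
Ratio: 0.974378 - 1 = -0.025622
IRR = -2.5622%

-2.5622%


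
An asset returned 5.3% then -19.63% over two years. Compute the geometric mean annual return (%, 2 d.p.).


Formula: Geometric mean = ((1+r1)*(1+r2))^(1/2) - 1
Product: (1 + 0.053) * (1 + -0.1963) = 1.053 * 0.8037 = 0.846296
Square root: 0.846296^0.5 = 0.919944
Geometric mean = 0.919944 - 1 = -0.080056
As percentage: -8.01%

-8.01%


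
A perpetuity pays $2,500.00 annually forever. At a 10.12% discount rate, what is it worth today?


Formula: PV = C / r
Substituting: PV = $2,500.00 / 0.1012
PV = $24,703.56

$24,703.56


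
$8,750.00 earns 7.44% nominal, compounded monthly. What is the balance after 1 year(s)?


Formula: FV = P * (1 + r/m)^(m*t)
Period rate: r/m = 0.0744 / 12 = 0.0062
Total periods: m*t = 12 * 1 = 12
Growth factor: (1 + 0.0062)^12 = 1.07699
FV = $8,750.00 * 1.07699 = $9,423.66

$9,423.66


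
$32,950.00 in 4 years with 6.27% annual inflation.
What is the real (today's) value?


Formula: Real value = nominal / (1 + inflation)^years
Price level: (1 + 0.0627)^4 = 1.275389
Real value = $32,950.00 / 1.275389 = $25,835.25

$25,835.25


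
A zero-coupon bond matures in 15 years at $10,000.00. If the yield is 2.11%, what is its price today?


Formula: Price = FV / (1 + r)^n
Substituting: Price = $10,000.00 / (1 + 0.0211)^15
Discount factor: (1.0211)^15 = 1.367805
Price = $10,000.00 / 1.367805 = $7,310.98

$7,310.98


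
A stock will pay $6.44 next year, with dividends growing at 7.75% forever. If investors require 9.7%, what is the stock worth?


Formula: P = D1 / (r - g)
Spread: r - g = 0.097 - 0.0775 = 0.0195
Substituting: P = $6.44 / 0.0195
P = $330.26

$330.26
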